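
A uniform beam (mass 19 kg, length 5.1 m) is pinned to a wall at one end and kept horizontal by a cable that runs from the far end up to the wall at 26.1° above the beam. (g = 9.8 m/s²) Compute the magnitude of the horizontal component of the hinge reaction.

Take torques about the hinge: T sin 26.1° · 5.1 = 19×9.8×2.55 = 474.81 N·m.
So T = 474.81 / (0.4399 × 5.1) = 211.62 N.
ΣF_x = 0: H_x = T cos 26.1° = 190.04 N.

H_x ≈ 190 N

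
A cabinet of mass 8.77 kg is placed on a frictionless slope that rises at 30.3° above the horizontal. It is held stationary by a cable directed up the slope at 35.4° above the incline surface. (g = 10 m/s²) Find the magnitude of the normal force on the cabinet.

N ≈ 44.3 N

Take axes along and perpendicular to the incline. Weight components: W sin 30.3° = 44.25 N down-slope, W cos 30.3° = 75.72 N into the surface.
Along incline: T cos 35.4° = W sin 30.3° → T = 54.28 N.
Perpendicular: N = W cos 30.3° − T sin 35.4° = 44.28 N.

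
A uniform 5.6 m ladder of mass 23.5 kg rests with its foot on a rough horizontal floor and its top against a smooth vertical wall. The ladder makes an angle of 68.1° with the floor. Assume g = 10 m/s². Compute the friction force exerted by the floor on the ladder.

Torques about the foot: N_wall · 5.6 sin 68.1° = 23.5×10×2.8 cos 68.1° → N_wall = 47.235 N.
ΣF_x = 0: f_floor = N_wall = 47.235 N.

f ≈ 47.2 N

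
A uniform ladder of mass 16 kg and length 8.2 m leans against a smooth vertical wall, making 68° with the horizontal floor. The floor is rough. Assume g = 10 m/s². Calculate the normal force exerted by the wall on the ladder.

N_wall ≈ 32.3 N

Torques about the foot: N_wall · 8.2 sin 68° = 16×10×4.1 cos 68° → N_wall = 32.322 N.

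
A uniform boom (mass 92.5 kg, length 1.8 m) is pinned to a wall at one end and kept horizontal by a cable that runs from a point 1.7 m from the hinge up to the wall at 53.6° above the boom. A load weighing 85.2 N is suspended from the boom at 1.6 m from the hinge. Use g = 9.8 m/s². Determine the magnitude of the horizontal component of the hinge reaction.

H_x ≈ 413 N

Take torques about the hinge: T sin 53.6° · 1.7 = 92.5×9.8×0.9 + 85.2×1.6 = 952.17 N·m.
So T = 952.17 / (0.8049 × 1.7) = 695.87 N.
ΣF_x = 0: H_x = T cos 53.6° = 412.94 N.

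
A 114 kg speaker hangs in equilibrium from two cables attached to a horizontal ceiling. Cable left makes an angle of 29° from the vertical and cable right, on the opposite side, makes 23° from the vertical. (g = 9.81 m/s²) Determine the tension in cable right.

Angles from the horizontal: cable left is 90° − 29° = 61°, cable right is 90° − 23° = 67°.
Weight W = 114 × 9.81 = 1118 N acts straight down.
Horizontal: T_left cos 61° = T_right cos 67°  →  T_left = 0.8059 T_right.
Vertical: T_left sin 61° + T_right sin 67° = 1118.
Substituting the horizontal relation into the vertical equation gives 1.625 T_right = 1118, so T_right = 688 N.

T_right ≈ 688 N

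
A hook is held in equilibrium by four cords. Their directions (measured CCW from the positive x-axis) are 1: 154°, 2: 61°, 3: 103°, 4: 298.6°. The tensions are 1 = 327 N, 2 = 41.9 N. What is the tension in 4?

Resolve: ΣF_x = 327 cos 154° + 41.9 cos 61° + T_3 cos 103° + T_4 cos 298.6° = 0.
        ΣF_y = 327 sin 154° + 41.9 sin 61° + T_3 sin 103° + T_4 sin 298.6° = 0.
The known terms sum to (-273.6, 180) N, so -0.2250 T_3 + 0.4787 T_4 = 273.6 and 0.9744 T_3 − 0.8780 T_4 = -180.
Solving simultaneously: T_3 = 572.8 N, T_4 = 840.7 N.

T_4 ≈ 841 N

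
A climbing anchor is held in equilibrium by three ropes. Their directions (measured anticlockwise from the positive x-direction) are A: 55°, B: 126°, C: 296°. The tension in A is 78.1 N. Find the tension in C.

Resolve: ΣF_x = 78.1 cos 55° + T_B cos 126° + T_C cos 296° = 0.
        ΣF_y = 78.1 sin 55° + T_B sin 126° + T_C sin 296° = 0.
The known terms sum to (44.8, 63.98) N, so -0.5878 T_B + 0.4384 T_C = -44.8 and 0.8090 T_B − 0.8988 T_C = -63.98.
Solving simultaneously: T_B = 393.4 N, T_C = 425.3 N.

T_C ≈ 425 N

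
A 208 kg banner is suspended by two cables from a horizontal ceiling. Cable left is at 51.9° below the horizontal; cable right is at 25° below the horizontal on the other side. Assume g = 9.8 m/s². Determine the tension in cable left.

Weight W = 208 × 9.8 = 2038 N acts straight down.
Horizontal: T_left cos 51.9° = T_right cos 25°  →  T_right = 0.6808 T_left.
Vertical: T_left sin 51.9° + T_right sin 25° = 2038.
Substituting the horizontal relation into the vertical equation gives 1.075 T_left = 2038, so T_left = 1897 N.

T_left ≈ 1900 N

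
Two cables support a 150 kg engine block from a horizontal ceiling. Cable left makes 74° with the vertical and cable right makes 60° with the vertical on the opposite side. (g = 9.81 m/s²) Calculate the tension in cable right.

Angles from the horizontal: cable left is 90° − 74° = 16°, cable right is 90° − 60° = 30°.
Weight W = 150 × 9.81 = 1472 N acts straight down.
Horizontal: T_left cos 16° = T_right cos 30°  →  T_left = 0.9009 T_right.
Vertical: T_left sin 16° + T_right sin 30° = 1472.
Substituting the horizontal relation into the vertical equation gives 0.7483 T_right = 1472, so T_right = 1966 N.

T_right ≈ 1970 N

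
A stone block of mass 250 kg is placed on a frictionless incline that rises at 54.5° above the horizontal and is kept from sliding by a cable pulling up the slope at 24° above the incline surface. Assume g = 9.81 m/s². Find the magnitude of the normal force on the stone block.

Take axes along and perpendicular to the incline. Weight components: W sin 54.5° = 1997 N down-slope, W cos 54.5° = 1424 N into the surface.
Along incline: T cos 24° = W sin 54.5° → T = 2186 N.
Perpendicular: N = W cos 54.5° − T sin 24° = 535.2 N.

N ≈ 535 N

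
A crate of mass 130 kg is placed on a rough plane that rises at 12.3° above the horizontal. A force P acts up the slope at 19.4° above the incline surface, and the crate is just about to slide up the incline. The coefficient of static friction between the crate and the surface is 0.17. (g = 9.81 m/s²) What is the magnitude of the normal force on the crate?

N ≈ 1090 N

On the verge of sliding up the incline, friction equals μN and acts down the slope.
Perpendicular: N + P sin 19.4° = W cos 12.3° = 1246 N.
Along incline: P cos 19.4° = W sin 12.3° + μN  with W sin 12.3° = 271.7 N.
Solving the pair for P and N: P = 483.7 N, N = 1085 N (and f = μN = 184.5 N).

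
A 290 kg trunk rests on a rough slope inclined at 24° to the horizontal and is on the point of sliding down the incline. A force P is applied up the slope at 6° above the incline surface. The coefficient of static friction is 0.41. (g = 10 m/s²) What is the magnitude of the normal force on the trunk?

On the verge of sliding down the incline, friction equals μN and acts up the slope.
Perpendicular: N + P sin 6° = W cos 24° = 2649 N.
Along incline: P cos 6° + μN = W sin 24° with W sin 24° = 1180 N.
Solving the pair for P and N: P = 98.07 N, N = 2639 N (and f = μN = 1082 N).

N ≈ 2640 N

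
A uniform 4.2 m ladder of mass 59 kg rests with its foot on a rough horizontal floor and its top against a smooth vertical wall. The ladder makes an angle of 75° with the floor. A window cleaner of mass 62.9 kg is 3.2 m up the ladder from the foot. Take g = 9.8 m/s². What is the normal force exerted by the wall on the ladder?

N_wall ≈ 203 N

Torques about the foot: N_wall · 4.2 sin 75° = 59×9.8×2.1 cos 75° + 62.9×9.8×3.2 cos 75° → N_wall = 203.31 N.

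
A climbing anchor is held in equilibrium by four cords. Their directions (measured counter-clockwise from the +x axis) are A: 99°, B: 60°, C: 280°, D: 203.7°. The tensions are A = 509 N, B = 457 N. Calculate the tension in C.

Resolve: ΣF_x = 509 cos 99° + 457 cos 60° + T_C cos 280° + T_D cos 203.7° = 0.
        ΣF_y = 509 sin 99° + 457 sin 60° + T_C sin 280° + T_D sin 203.7° = 0.
The known terms sum to (148.9, 898.5) N, so 0.1736 T_C − 0.9157 T_D = -148.9 and -0.9848 T_C − 0.4019 T_D = -898.5.
Solving simultaneously: T_C = 785.2 N, T_D = 311.5 N.

T_C ≈ 785 N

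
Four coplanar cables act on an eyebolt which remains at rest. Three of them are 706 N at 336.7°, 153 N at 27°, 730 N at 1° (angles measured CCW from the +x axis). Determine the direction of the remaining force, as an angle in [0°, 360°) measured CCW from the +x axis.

Sum the known components: ΣF_x = 1515 N, ΣF_y = -197.1 N.
For equilibrium the remaining force must supply (−ΣF_x, −ΣF_y) = (-1515, 197.1) N.
Magnitude = √((-1515)² + (197.1)²) = 1527 N; direction = atan2(197.1, -1515) = 172.6°.

θ ≈ 173°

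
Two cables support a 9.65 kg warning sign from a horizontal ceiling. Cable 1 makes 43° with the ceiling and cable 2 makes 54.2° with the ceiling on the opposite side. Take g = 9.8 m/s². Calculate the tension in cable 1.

Weight W = 9.65 × 9.8 = 94.57 N acts straight down.
Horizontal: T_1 cos 43° = T_2 cos 54.2°  →  T_2 = 1.25 T_1.
Vertical: T_1 sin 43° + T_2 sin 54.2° = 94.57.
Substituting the horizontal relation into the vertical equation gives 1.696 T_1 = 94.57, so T_1 = 55.76 N.

T_1 ≈ 55.8 N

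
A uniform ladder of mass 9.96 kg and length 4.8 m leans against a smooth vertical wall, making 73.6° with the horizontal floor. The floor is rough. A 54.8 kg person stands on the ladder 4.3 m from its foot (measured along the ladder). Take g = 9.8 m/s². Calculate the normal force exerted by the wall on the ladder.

Torques about the foot: N_wall · 4.8 sin 73.6° = 9.96×9.8×2.4 cos 73.6° + 54.8×9.8×4.3 cos 73.6° → N_wall = 155.96 N.

N_wall ≈ 156 N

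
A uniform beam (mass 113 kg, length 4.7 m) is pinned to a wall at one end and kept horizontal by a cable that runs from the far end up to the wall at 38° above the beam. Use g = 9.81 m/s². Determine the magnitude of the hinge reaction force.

Take torques about the hinge: T sin 38° · 4.7 = 113×9.81×2.35 = 2605 N·m.
So T = 2605 / (0.6157 × 4.7) = 900.28 N.
ΣF_x = 0: H_x = T cos 38° = 709.43 N.
ΣF_y = 0: H_y = (113×9.81) − T sin 38° = 1108.5 − 554.26 = 554.26 N.
|H| = √(H_x² + H_y²) = √((709.43)² + (554.26)²) = 900.28 N.

|H| ≈ 900 N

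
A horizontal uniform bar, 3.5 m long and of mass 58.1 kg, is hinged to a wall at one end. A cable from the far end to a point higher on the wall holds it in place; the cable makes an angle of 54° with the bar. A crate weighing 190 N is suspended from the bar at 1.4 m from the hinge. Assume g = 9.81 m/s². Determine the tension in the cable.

Take torques about the hinge: T sin 54° · 3.5 = 58.1×9.81×1.75 + 190×1.4 = 1263.4 N·m.
So T = 1263.4 / (0.8090 × 3.5) = 446.2 N.

T ≈ 446 N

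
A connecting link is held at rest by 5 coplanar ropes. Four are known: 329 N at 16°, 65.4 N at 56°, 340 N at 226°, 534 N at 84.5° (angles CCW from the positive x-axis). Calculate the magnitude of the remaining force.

Sum the known components: ΣF_x = 167.8 N, ΣF_y = 431.9 N.
For equilibrium the remaining force must supply (−ΣF_x, −ΣF_y) = (-167.8, -431.9) N.
Magnitude = √((-167.8)² + (-431.9)²) = 463.3 N; direction = atan2(-431.9, -167.8) = 248.8°.

F ≈ 463 N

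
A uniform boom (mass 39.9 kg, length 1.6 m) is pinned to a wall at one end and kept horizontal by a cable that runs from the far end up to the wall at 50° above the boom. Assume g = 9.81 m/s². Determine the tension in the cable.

T ≈ 255 N

Take torques about the hinge: T sin 50° · 1.6 = 39.9×9.81×0.8 = 313.14 N·m.
So T = 313.14 / (0.7660 × 1.6) = 255.48 N.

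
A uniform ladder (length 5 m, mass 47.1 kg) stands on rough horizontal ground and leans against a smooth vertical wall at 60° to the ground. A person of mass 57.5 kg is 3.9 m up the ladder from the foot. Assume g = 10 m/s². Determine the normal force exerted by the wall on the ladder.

Torques about the foot: N_wall · 5 sin 60° = 47.1×10×2.5 cos 60° + 57.5×10×3.9 cos 60° → N_wall = 394.91 N.

N_wall ≈ 395 N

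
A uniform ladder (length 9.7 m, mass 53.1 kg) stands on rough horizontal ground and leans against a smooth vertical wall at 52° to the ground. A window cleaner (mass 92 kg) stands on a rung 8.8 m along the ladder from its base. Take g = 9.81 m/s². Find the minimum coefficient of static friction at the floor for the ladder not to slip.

μ_min ≈ 0.592

ΣF_y = 0: N_floor = 53.1×9.81 + 92×9.81 = 1423.4 N.
Torques about the foot: N_wall · 9.7 sin 52° = 53.1×9.81×4.85 cos 52° + 92×9.81×8.8 cos 52° → N_wall = 843.19 N.
ΣF_x = 0: f_floor = N_wall = 843.19 N.
μ_min = f_floor / N_floor = 843.19 / 1423.4 = 0.5924.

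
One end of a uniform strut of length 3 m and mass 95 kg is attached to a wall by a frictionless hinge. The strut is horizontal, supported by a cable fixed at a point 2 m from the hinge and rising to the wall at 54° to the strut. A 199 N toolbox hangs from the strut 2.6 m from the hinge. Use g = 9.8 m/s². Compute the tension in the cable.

T ≈ 1180 N

Take torques about the hinge: T sin 54° · 2 = 95×9.8×1.5 + 199×2.6 = 1913.9 N·m.
So T = 1913.9 / (0.8090 × 2) = 1182.9 N.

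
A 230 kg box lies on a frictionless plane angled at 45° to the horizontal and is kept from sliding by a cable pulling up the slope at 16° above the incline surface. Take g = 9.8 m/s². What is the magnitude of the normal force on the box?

N ≈ 1140 N

Take axes along and perpendicular to the incline. Weight components: W sin 45° = 1594 N down-slope, W cos 45° = 1594 N into the surface.
Along incline: T cos 16° = W sin 45° → T = 1658 N.
Perpendicular: N = W cos 45° − T sin 16° = 1137 N.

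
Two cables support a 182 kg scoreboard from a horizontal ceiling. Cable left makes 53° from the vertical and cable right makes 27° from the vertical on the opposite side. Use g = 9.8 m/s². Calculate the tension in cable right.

T_right ≈ 1450 N

Angles from the horizontal: cable left is 90° − 53° = 37°, cable right is 90° − 27° = 63°.
Weight W = 182 × 9.8 = 1784 N acts straight down.
Horizontal: T_left cos 37° = T_right cos 63°  →  T_left = 0.5685 T_right.
Vertical: T_left sin 37° + T_right sin 63° = 1784.
Substituting the horizontal relation into the vertical equation gives 1.233 T_right = 1784, so T_right = 1446 N.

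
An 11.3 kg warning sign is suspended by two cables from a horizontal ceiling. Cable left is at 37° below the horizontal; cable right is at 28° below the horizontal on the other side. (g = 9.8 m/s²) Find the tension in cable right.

Weight W = 11.3 × 9.8 = 110.7 N acts straight down.
Horizontal: T_left cos 37° = T_right cos 28°  →  T_left = 1.106 T_right.
Vertical: T_left sin 37° + T_right sin 28° = 110.7.
Substituting the horizontal relation into the vertical equation gives 1.135 T_right = 110.7, so T_right = 97.58 N.

T_right ≈ 97.6 N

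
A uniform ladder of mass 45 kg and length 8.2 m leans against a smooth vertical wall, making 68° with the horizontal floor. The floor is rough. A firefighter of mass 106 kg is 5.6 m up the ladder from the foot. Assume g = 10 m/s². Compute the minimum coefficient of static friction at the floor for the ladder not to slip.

μ_min ≈ 0.254

ΣF_y = 0: N_floor = 45×10 + 106×10 = 1510 N.
Torques about the foot: N_wall · 8.2 sin 68° = 45×10×4.1 cos 68° + 106×10×5.6 cos 68° → N_wall = 383.38 N.
ΣF_x = 0: f_floor = N_wall = 383.38 N.
μ_min = f_floor / N_floor = 383.38 / 1510 = 0.2539.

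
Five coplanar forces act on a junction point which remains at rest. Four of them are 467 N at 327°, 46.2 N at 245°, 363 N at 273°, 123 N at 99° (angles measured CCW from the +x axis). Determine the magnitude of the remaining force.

Sum the known components: ΣF_x = 371.9 N, ΣF_y = -537.2 N.
For equilibrium the remaining force must supply (−ΣF_x, −ΣF_y) = (-371.9, 537.2) N.
Magnitude = √((-371.9)² + (537.2)²) = 653.4 N; direction = atan2(537.2, -371.9) = 124.7°.

F ≈ 653 N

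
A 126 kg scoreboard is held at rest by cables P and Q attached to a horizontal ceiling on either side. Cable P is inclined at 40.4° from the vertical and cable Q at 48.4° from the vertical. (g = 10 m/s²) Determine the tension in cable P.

Angles from the horizontal: cable P is 90° − 40.4° = 49.6°, cable Q is 90° − 48.4° = 41.6°.
Weight W = 126 × 10 = 1260 N acts straight down.
Horizontal: T_P cos 49.6° = T_Q cos 41.6°  →  T_Q = 0.8667 T_P.
Vertical: T_P sin 49.6° + T_Q sin 41.6° = 1260.
Substituting the horizontal relation into the vertical equation gives 1.337 T_P = 1260, so T_P = 942.4 N.

T_P ≈ 942 N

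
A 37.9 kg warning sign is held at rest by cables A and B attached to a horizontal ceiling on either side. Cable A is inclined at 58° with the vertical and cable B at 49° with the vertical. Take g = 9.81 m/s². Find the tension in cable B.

T_B ≈ 330 N

Angles from the horizontal: cable A is 90° − 58° = 32°, cable B is 90° − 49° = 41°.
Weight W = 37.9 × 9.81 = 371.8 N acts straight down.
Horizontal: T_A cos 32° = T_B cos 41°  →  T_A = 0.8899 T_B.
Vertical: T_A sin 32° + T_B sin 41° = 371.8.
Substituting the horizontal relation into the vertical equation gives 1.128 T_B = 371.8, so T_B = 329.7 N.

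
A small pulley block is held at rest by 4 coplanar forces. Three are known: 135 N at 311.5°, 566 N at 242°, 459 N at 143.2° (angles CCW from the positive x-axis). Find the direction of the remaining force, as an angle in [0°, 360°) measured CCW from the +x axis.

θ ≈ 30.9°

Sum the known components: ΣF_x = -543.8 N, ΣF_y = -325.9 N.
For equilibrium the remaining force must supply (−ΣF_x, −ΣF_y) = (543.8, 325.9) N.
Magnitude = √((543.8)² + (325.9)²) = 634 N; direction = atan2(325.9, 543.8) = 30.9°.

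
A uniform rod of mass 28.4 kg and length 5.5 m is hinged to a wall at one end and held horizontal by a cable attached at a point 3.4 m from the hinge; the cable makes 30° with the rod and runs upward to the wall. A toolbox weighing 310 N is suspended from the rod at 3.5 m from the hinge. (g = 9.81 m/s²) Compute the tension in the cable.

T ≈ 1090 N

Take torques about the hinge: T sin 30° · 3.4 = 28.4×9.81×2.75 + 310×3.5 = 1851.2 N·m.
So T = 1851.2 / (0.5000 × 3.4) = 1088.9 N.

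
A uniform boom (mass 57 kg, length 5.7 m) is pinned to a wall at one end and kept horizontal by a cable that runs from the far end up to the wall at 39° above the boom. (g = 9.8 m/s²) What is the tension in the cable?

Take torques about the hinge: T sin 39° · 5.7 = 57×9.8×2.85 = 1592 N·m.
So T = 1592 / (0.6293 × 5.7) = 443.81 N.

T ≈ 444 N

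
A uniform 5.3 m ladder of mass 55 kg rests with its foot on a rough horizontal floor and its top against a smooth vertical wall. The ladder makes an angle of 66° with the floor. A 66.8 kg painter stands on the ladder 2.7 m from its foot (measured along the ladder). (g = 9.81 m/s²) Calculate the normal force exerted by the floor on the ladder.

N_floor ≈ 1190 N

ΣF_y = 0: N_floor = 55×9.81 + 66.8×9.81 = 1194.9 N.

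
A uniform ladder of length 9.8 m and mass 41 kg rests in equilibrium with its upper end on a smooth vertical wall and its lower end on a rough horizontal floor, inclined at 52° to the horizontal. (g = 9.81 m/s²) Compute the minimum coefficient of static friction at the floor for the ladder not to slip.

μ_min ≈ 0.391

ΣF_y = 0: N_floor = 41×9.81 = 402.21 N.
Torques about the foot: N_wall · 9.8 sin 52° = 41×9.81×4.9 cos 52° → N_wall = 157.12 N.
ΣF_x = 0: f_floor = N_wall = 157.12 N.
μ_min = f_floor / N_floor = 157.12 / 402.21 = 0.3906.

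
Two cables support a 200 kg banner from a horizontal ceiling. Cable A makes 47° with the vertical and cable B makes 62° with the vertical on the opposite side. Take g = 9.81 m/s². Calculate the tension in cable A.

T_A ≈ 1830 N

Angles from the horizontal: cable A is 90° − 47° = 43°, cable B is 90° − 62° = 28°.
Weight W = 200 × 9.81 = 1962 N acts straight down.
Horizontal: T_A cos 43° = T_B cos 28°  →  T_B = 0.8283 T_A.
Vertical: T_A sin 43° + T_B sin 28° = 1962.
Substituting the horizontal relation into the vertical equation gives 1.071 T_A = 1962, so T_A = 1832 N.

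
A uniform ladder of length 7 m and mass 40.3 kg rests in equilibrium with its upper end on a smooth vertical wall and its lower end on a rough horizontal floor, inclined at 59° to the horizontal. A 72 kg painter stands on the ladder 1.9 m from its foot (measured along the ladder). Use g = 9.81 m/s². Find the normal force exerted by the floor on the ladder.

ΣF_y = 0: N_floor = 40.3×9.81 + 72×9.81 = 1101.7 N.

N_floor ≈ 1100 N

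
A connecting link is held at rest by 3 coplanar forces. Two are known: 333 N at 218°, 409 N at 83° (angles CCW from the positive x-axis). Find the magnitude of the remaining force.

F ≈ 293 N

Sum the known components: ΣF_x = -212.6 N, ΣF_y = 200.9 N.
For equilibrium the remaining force must supply (−ΣF_x, −ΣF_y) = (212.6, -200.9) N.
Magnitude = √((212.6)² + (-200.9)²) = 292.5 N; direction = atan2(-200.9, 212.6) = 316.6°.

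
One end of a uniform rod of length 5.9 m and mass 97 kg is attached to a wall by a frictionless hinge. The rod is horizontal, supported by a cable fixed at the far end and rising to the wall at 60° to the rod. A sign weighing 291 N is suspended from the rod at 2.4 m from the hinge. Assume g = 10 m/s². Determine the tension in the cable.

T ≈ 697 N

Take torques about the hinge: T sin 60° · 5.9 = 97×10×2.95 + 291×2.4 = 3559.9 N·m.
So T = 3559.9 / (0.8660 × 5.9) = 696.71 N.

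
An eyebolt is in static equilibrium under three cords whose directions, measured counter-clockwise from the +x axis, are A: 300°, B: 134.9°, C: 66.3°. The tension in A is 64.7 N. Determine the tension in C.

Resolve: ΣF_x = 64.7 cos 300° + T_B cos 134.9° + T_C cos 66.3° = 0.
        ΣF_y = 64.7 sin 300° + T_B sin 134.9° + T_C sin 66.3° = 0.
The known terms sum to (32.35, -56.03) N, so -0.7059 T_B + 0.4019 T_C = -32.35 and 0.7083 T_B + 0.9157 T_C = 56.03.
Solving simultaneously: T_B = 56 N, T_C = 17.87 N.

T_C ≈ 17.9 N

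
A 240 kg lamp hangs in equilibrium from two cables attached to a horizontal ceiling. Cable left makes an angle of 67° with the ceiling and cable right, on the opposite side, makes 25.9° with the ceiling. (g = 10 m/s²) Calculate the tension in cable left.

Weight W = 240 × 10 = 2400 N acts straight down.
Horizontal: T_left cos 67° = T_right cos 25.9°  →  T_right = 0.4344 T_left.
Vertical: T_left sin 67° + T_right sin 25.9° = 2400.
Substituting the horizontal relation into the vertical equation gives 1.11 T_left = 2400, so T_left = 2162 N.

T_left ≈ 2160 N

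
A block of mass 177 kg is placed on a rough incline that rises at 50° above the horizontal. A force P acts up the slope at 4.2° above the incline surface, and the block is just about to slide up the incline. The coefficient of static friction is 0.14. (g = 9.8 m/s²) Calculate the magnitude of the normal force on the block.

N ≈ 1010 N

On the verge of sliding up the incline, friction equals μN and acts down the slope.
Perpendicular: N + P sin 4.2° = W cos 50° = 1115 N.
Along incline: P cos 4.2° = W sin 50° + μN  with W sin 50° = 1329 N.
Solving the pair for P and N: P = 1474 N, N = 1007 N (and f = μN = 141 N).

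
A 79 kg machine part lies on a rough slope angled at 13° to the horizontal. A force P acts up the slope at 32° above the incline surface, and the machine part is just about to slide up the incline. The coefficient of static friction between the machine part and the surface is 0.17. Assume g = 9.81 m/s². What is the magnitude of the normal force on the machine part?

On the verge of sliding up the incline, friction equals μN and acts down the slope.
Perpendicular: N + P sin 32° = W cos 13° = 755.1 N.
Along incline: P cos 32° = W sin 13° + μN  with W sin 13° = 174.3 N.
Solving the pair for P and N: P = 322.7 N, N = 584.1 N (and f = μN = 99.3 N).

N ≈ 584 N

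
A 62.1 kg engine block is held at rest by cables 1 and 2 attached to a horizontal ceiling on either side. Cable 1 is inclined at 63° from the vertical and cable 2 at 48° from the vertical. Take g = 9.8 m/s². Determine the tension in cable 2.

T_2 ≈ 581 N

Angles from the horizontal: cable 1 is 90° − 63° = 27°, cable 2 is 90° − 48° = 42°.
Weight W = 62.1 × 9.8 = 608.6 N acts straight down.
Horizontal: T_1 cos 27° = T_2 cos 42°  →  T_1 = 0.8341 T_2.
Vertical: T_1 sin 27° + T_2 sin 42° = 608.6.
Substituting the horizontal relation into the vertical equation gives 1.048 T_2 = 608.6, so T_2 = 580.8 N.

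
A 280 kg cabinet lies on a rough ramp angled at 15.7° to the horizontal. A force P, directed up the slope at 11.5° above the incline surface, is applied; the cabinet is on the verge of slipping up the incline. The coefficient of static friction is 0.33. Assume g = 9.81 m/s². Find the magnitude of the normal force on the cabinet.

N ≈ 2340 N

On the verge of sliding up the incline, friction equals μN and acts down the slope.
Perpendicular: N + P sin 11.5° = W cos 15.7° = 2644 N.
Along incline: P cos 11.5° = W sin 15.7° + μN  with W sin 15.7° = 743.3 N.
Solving the pair for P and N: P = 1545 N, N = 2336 N (and f = μN = 771 N).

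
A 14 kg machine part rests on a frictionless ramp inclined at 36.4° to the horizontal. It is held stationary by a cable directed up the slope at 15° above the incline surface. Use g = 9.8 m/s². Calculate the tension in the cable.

Take axes along and perpendicular to the incline. Weight components: W sin 36.4° = 81.42 N down-slope, W cos 36.4° = 110.4 N into the surface.
Along incline: T cos 15° = W sin 36.4° → T = 84.29 N.
Perpendicular: N = W cos 36.4° − T sin 15° = 88.62 N.

T ≈ 84.3 N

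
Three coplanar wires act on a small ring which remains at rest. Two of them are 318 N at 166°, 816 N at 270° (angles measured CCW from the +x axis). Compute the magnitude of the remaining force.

F ≈ 801 N

Sum the known components: ΣF_x = -308.6 N, ΣF_y = -739.1 N.
For equilibrium the remaining force must supply (−ΣF_x, −ΣF_y) = (308.6, 739.1) N.
Magnitude = √((308.6)² + (739.1)²) = 800.9 N; direction = atan2(739.1, 308.6) = 67.3°.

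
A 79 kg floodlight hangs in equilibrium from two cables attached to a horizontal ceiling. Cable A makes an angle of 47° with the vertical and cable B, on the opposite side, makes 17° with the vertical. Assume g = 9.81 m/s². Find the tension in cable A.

Angles from the horizontal: cable A is 90° − 47° = 43°, cable B is 90° − 17° = 73°.
Weight W = 79 × 9.81 = 775 N acts straight down.
Horizontal: T_A cos 43° = T_B cos 73°  →  T_B = 2.501 T_A.
Vertical: T_A sin 43° + T_B sin 73° = 775.
Substituting the horizontal relation into the vertical equation gives 3.074 T_A = 775, so T_A = 252.1 N.

T_A ≈ 252 N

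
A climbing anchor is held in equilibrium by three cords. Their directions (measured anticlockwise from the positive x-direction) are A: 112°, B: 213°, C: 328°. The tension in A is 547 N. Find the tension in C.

T_C ≈ 592 N

Resolve: ΣF_x = 547 cos 112° + T_B cos 213° + T_C cos 328° = 0.
        ΣF_y = 547 sin 112° + T_B sin 213° + T_C sin 328° = 0.
The known terms sum to (-204.9, 507.2) N, so -0.8387 T_B + 0.8480 T_C = 204.9 and -0.5446 T_B − 0.5299 T_C = -507.2.
Solving simultaneously: T_B = 354.8 N, T_C = 592.5 N.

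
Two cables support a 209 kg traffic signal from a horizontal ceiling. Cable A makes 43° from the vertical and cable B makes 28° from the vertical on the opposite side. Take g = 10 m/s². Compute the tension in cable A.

T_A ≈ 1040 N

Angles from the horizontal: cable A is 90° − 43° = 47°, cable B is 90° − 28° = 62°.
Weight W = 209 × 10 = 2090 N acts straight down.
Horizontal: T_A cos 47° = T_B cos 62°  →  T_B = 1.453 T_A.
Vertical: T_A sin 47° + T_B sin 62° = 2090.
Substituting the horizontal relation into the vertical equation gives 2.014 T_A = 2090, so T_A = 1038 N.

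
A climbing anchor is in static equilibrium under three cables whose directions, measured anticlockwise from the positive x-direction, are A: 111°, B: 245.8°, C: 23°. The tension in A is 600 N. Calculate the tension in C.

Resolve: ΣF_x = 600 cos 111° + T_B cos 245.8° + T_C cos 23° = 0.
        ΣF_y = 600 sin 111° + T_B sin 245.8° + T_C sin 23° = 0.
The known terms sum to (-215, 560.1) N, so -0.4099 T_B + 0.9205 T_C = 215 and -0.9121 T_B + 0.3907 T_C = -560.1.
Solving simultaneously: T_B = 882.5 N, T_C = 626.6 N.

T_C ≈ 627 N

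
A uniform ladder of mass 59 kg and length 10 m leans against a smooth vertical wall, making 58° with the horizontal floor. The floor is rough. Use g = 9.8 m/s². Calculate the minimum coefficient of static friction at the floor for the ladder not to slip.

ΣF_y = 0: N_floor = 59×9.8 = 578.2 N.
Torques about the foot: N_wall · 10 sin 58° = 59×9.8×5 cos 58° → N_wall = 180.65 N.
ΣF_x = 0: f_floor = N_wall = 180.65 N.
μ_min = f_floor / N_floor = 180.65 / 578.2 = 0.3124.

μ_min ≈ 0.312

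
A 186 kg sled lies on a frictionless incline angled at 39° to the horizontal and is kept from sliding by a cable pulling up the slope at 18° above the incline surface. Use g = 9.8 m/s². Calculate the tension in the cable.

T ≈ 1210 N

Take axes along and perpendicular to the incline. Weight components: W sin 39° = 1147 N down-slope, W cos 39° = 1417 N into the surface.
Along incline: T cos 18° = W sin 39° → T = 1206 N.
Perpendicular: N = W cos 39° − T sin 18° = 1044 N.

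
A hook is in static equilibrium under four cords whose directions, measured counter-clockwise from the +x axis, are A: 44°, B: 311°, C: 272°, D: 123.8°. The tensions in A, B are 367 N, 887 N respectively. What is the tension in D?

T_D ≈ 1580 N

Resolve: ΣF_x = 367 cos 44° + 887 cos 311° + T_C cos 272° + T_D cos 123.8° = 0.
        ΣF_y = 367 sin 44° + 887 sin 311° + T_C sin 272° + T_D sin 123.8° = 0.
The known terms sum to (845.9, -414.5) N, so 0.0349 T_C − 0.5563 T_D = -845.9 and -0.9994 T_C + 0.8310 T_D = 414.5.
Solving simultaneously: T_C = 896.4 N, T_D = 1577 N.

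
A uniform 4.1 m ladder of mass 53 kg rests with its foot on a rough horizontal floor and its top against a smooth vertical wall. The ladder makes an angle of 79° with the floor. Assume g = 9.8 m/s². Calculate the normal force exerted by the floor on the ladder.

ΣF_y = 0: N_floor = 53×9.8 = 519.4 N.

N_floor ≈ 519 N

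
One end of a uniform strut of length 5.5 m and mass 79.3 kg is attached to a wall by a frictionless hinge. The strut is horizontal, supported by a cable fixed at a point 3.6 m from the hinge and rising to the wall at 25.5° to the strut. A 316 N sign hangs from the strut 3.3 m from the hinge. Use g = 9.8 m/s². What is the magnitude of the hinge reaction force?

|H| ≈ 1860 N

Take torques about the hinge: T sin 25.5° · 3.6 = 79.3×9.8×2.75 + 316×3.3 = 3179.9 N·m.
So T = 3179.9 / (0.4305 × 3.6) = 2051.8 N.
ΣF_x = 0: H_x = T cos 25.5° = 1851.9 N.
ΣF_y = 0: H_y = (79.3×9.8 + 316) − T sin 25.5° = 1093.1 − 883.32 = 209.82 N.
|H| = √(H_x² + H_y²) = √((1851.9)² + (209.82)²) = 1863.8 N.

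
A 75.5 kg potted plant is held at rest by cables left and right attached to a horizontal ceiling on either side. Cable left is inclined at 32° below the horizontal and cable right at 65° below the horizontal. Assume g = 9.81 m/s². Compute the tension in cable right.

Weight W = 75.5 × 9.81 = 740.7 N acts straight down.
Horizontal: T_left cos 32° = T_right cos 65°  →  T_left = 0.4983 T_right.
Vertical: T_left sin 32° + T_right sin 65° = 740.7.
Substituting the horizontal relation into the vertical equation gives 1.17 T_right = 740.7, so T_right = 632.8 N.

T_right ≈ 633 N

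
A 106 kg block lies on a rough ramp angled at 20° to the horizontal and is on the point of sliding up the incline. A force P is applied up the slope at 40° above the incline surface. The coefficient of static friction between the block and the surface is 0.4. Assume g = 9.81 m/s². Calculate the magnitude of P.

On the verge of sliding up the incline, friction equals μN and acts down the slope.
Perpendicular: N + P sin 40° = W cos 20° = 977.1 N.
Along incline: P cos 40° = W sin 20° + μN  with W sin 20° = 355.7 N.
Solving the pair for P and N: P = 729.6 N, N = 508.2 N (and f = μN = 203.3 N).

P ≈ 730 N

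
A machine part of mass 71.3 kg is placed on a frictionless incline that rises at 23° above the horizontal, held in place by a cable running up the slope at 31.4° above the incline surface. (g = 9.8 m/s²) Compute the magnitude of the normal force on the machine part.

Take axes along and perpendicular to the incline. Weight components: W sin 23° = 273 N down-slope, W cos 23° = 643.2 N into the surface.
Along incline: T cos 31.4° = W sin 23° → T = 319.9 N.
Perpendicular: N = W cos 23° − T sin 31.4° = 476.5 N.

N ≈ 477 N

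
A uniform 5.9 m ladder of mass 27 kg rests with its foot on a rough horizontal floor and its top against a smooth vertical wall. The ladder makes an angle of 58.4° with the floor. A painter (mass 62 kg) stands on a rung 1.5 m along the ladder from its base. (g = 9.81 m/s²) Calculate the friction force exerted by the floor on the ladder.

f ≈ 177 N

Torques about the foot: N_wall · 5.9 sin 58.4° = 27×9.81×2.95 cos 58.4° + 62×9.81×1.5 cos 58.4° → N_wall = 176.6 N.
ΣF_x = 0: f_floor = N_wall = 176.6 N.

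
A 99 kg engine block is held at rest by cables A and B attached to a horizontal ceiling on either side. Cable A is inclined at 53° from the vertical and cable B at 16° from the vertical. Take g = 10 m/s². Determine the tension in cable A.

Angles from the horizontal: cable A is 90° − 53° = 37°, cable B is 90° − 16° = 74°.
Weight W = 99 × 10 = 990 N acts straight down.
Horizontal: T_A cos 37° = T_B cos 74°  →  T_B = 2.897 T_A.
Vertical: T_A sin 37° + T_B sin 74° = 990.
Substituting the horizontal relation into the vertical equation gives 3.387 T_A = 990, so T_A = 292.3 N.

T_A ≈ 292 N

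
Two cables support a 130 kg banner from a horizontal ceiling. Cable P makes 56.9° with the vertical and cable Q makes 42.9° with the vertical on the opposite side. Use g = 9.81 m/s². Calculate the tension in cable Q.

T_Q ≈ 1080 N

Angles from the horizontal: cable P is 90° − 56.9° = 33.1°, cable Q is 90° − 42.9° = 47.1°.
Weight W = 130 × 9.81 = 1275 N acts straight down.
Horizontal: T_P cos 33.1° = T_Q cos 47.1°  →  T_P = 0.8126 T_Q.
Vertical: T_P sin 33.1° + T_Q sin 47.1° = 1275.
Substituting the horizontal relation into the vertical equation gives 1.176 T_Q = 1275, so T_Q = 1084 N.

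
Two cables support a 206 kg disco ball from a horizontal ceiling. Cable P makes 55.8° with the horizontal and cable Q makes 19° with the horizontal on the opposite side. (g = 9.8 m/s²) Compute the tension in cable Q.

Weight W = 206 × 9.8 = 2019 N acts straight down.
Horizontal: T_P cos 55.8° = T_Q cos 19°  →  T_P = 1.682 T_Q.
Vertical: T_P sin 55.8° + T_Q sin 19° = 2019.
Substituting the horizontal relation into the vertical equation gives 1.717 T_Q = 2019, so T_Q = 1176 N.

T_Q ≈ 1180 N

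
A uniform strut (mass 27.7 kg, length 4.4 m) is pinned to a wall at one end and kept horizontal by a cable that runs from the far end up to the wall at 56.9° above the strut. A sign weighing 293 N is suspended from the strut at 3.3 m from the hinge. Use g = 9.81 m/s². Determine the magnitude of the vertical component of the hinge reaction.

Take torques about the hinge: T sin 56.9° · 4.4 = 27.7×9.81×2.2 + 293×3.3 = 1564.7 N·m.
So T = 1564.7 / (0.8377 × 4.4) = 424.51 N.
ΣF_y = 0: H_y = (27.7×9.81 + 293) − T sin 56.9° = 564.74 − 355.62 = 209.12 N.

|H_y| ≈ 209 N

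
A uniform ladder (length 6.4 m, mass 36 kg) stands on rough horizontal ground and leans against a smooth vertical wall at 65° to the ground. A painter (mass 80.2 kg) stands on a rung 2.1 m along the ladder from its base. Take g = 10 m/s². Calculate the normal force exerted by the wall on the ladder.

N_wall ≈ 207 N

Torques about the foot: N_wall · 6.4 sin 65° = 36×10×3.2 cos 65° + 80.2×10×2.1 cos 65° → N_wall = 206.65 N.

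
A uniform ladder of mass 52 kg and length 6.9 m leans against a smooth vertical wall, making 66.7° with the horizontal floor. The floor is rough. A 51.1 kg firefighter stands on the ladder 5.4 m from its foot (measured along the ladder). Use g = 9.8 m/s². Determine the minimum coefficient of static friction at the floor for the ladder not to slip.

μ_min ≈ 0.276

ΣF_y = 0: N_floor = 52×9.8 + 51.1×9.8 = 1010.4 N.
Torques about the foot: N_wall · 6.9 sin 66.7° = 52×9.8×3.45 cos 66.7° + 51.1×9.8×5.4 cos 66.7° → N_wall = 278.52 N.
ΣF_x = 0: f_floor = N_wall = 278.52 N.
μ_min = f_floor / N_floor = 278.52 / 1010.4 = 0.2757.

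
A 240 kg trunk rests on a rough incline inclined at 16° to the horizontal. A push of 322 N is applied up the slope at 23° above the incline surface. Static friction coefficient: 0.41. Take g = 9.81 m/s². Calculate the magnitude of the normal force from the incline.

Axes along / perpendicular to the incline. W sin 16° = 649 N down-slope; W cos 16° = 2263 N into the surface.
Perpendicular: N = W cos 16° − P sin 23° = 2263 − 125.8 = 2137 N.
Along incline: P cos 23° + f = W sin 16° (friction acts up-slope) → f = 649 − 296.4 = 352.6 N.
|f| = 352.6 N ≤ μN = 876.3 N, so the trunk is indeed static.

N ≈ 2140 N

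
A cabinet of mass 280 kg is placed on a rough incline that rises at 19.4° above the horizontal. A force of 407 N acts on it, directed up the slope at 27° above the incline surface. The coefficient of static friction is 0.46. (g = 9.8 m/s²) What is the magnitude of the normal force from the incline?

N ≈ 2400 N

Axes along / perpendicular to the incline. W sin 19.4° = 911.5 N down-slope; W cos 19.4° = 2588 N into the surface.
Perpendicular: N = W cos 19.4° − P sin 27° = 2588 − 184.8 = 2403 N.
Along incline: P cos 27° + f = W sin 19.4° (friction acts up-slope) → f = 911.5 − 362.6 = 548.8 N.
|f| = 548.8 N ≤ μN = 1106 N, so the cabinet is indeed static.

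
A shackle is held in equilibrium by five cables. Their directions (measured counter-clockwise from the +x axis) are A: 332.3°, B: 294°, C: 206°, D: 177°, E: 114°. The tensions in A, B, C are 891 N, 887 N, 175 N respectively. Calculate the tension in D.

T_D ≈ 423 N

Resolve: ΣF_x = 891 cos 332.3° + 887 cos 294° + 175 cos 206° + T_D cos 177° + T_E cos 114° = 0.
        ΣF_y = 891 sin 332.3° + 887 sin 294° + 175 sin 206° + T_D sin 177° + T_E sin 114° = 0.
The known terms sum to (992.4, -1301) N, so -0.9986 T_D − 0.4067 T_E = -992.4 and 0.0523 T_D + 0.9135 T_E = 1301.
Solving simultaneously: T_D = 423.5 N, T_E = 1400 N.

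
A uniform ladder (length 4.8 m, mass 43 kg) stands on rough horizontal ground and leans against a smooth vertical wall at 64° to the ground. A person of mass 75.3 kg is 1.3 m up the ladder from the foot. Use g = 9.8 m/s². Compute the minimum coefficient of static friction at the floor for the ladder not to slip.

μ_min ≈ 0.173

ΣF_y = 0: N_floor = 43×9.8 + 75.3×9.8 = 1159.3 N.
Torques about the foot: N_wall · 4.8 sin 64° = 43×9.8×2.4 cos 64° + 75.3×9.8×1.3 cos 64° → N_wall = 200.24 N.
ΣF_x = 0: f_floor = N_wall = 200.24 N.
μ_min = f_floor / N_floor = 200.24 / 1159.3 = 0.1727.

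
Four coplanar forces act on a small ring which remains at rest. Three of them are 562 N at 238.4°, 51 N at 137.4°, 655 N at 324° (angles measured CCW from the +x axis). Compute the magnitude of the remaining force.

F ≈ 852 N

Sum the known components: ΣF_x = 197.9 N, ΣF_y = -829.1 N.
For equilibrium the remaining force must supply (−ΣF_x, −ΣF_y) = (-197.9, 829.1) N.
Magnitude = √((-197.9)² + (829.1)²) = 852.4 N; direction = atan2(829.1, -197.9) = 103.4°.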